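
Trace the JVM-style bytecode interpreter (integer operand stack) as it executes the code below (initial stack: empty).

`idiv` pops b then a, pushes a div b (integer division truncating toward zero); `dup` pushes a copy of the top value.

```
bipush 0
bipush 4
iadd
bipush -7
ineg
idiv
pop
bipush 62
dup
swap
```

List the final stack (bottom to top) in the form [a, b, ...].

[62, 62]

bipush 0  : [0]
bipush 4  : [0, 4]
iadd      : [4]
bipush -7 : [4, -7]
ineg      : [4, 7]
idiv      : [0]
pop       : []
bipush 62 : [62]
dup       : [62, 62]
swap      : [62, 62]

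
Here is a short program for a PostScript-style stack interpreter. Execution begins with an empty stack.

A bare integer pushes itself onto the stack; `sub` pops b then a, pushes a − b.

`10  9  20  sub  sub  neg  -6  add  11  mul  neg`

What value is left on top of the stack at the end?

10  → [10]
9   → [10, 9]
20  → [10, 9, 20]
sub → [10, -11]
sub → [21]
neg → [-21]
-6  → [-21, -6]
add → [-27]
11  → [-27, 11]
mul → [-297]
neg → [297]

297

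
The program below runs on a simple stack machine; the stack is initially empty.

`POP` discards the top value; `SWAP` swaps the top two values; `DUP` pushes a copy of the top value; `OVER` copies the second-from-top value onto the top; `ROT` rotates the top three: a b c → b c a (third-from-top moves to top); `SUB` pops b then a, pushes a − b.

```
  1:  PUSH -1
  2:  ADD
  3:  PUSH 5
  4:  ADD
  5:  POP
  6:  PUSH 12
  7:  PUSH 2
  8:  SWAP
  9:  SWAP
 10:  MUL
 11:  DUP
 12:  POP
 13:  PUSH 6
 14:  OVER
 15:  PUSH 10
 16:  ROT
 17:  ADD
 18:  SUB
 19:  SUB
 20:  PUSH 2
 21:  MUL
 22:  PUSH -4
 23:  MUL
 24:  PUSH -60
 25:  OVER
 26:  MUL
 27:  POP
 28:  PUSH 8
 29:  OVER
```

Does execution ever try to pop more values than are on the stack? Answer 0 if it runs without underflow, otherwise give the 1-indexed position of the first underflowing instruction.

2

PUSH -1 : -1
ADD  — needs 2 operands, stack has 1 → underflow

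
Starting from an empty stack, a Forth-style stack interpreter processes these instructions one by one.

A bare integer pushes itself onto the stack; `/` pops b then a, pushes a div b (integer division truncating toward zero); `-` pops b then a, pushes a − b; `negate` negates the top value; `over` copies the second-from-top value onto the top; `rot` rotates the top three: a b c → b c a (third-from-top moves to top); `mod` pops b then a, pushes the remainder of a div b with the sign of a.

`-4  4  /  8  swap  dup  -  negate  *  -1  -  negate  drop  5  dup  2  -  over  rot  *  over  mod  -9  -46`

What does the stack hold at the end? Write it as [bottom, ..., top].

-4     -> -4
4      -> -4 4
/      -> -1
8      -> -1 8
swap   -> 8 -1
dup    -> 8 -1 -1
-      -> 8 0
negate -> 8 0
*      -> 0
-1     -> 0 -1
-      -> 1
negate -> -1
drop   -> (empty)
5      -> 5
dup    -> 5 5
2      -> 5 5 2
-      -> 5 3
over   -> 5 3 5
rot    -> 3 5 5
*      -> 3 25
over   -> 3 25 3
mod    -> 3 1
-9     -> 3 1 -9
-46    -> 3 1 -9 -46

[3, 1, -9, -46]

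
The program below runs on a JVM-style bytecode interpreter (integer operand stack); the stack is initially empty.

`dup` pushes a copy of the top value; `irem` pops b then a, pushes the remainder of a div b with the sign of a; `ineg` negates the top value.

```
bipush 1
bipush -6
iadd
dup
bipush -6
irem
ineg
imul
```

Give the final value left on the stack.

bipush 1  : 1
bipush -6 : 1 -6
iadd      : -5
dup       : -5 -5
bipush -6 : -5 -5 -6
irem      : -5 -5
ineg      : -5 5
imul      : -25

-25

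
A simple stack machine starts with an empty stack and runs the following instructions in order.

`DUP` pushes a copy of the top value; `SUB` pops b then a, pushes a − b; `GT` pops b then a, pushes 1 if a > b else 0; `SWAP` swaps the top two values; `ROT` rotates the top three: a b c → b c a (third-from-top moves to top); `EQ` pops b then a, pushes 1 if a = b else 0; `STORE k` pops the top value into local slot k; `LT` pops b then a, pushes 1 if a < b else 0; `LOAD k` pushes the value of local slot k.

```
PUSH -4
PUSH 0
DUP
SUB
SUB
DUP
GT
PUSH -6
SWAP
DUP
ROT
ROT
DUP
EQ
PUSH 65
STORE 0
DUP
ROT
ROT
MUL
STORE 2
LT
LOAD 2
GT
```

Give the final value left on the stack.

PUSH -4 -> [-4]
PUSH 0  -> [-4, 0]
DUP     -> [-4, 0, 0]
SUB     -> [-4, 0]
SUB     -> [-4]
DUP     -> [-4, -4]
GT      -> [0]
PUSH -6 -> [0, -6]
SWAP    -> [-6, 0]
DUP     -> [-6, 0, 0]
ROT     -> [0, 0, -6]
ROT     -> [0, -6, 0]
DUP     -> [0, -6, 0, 0]
EQ      -> [0, -6, 1]
PUSH 65 -> [0, -6, 1, 65]
STORE 0 -> [0, -6, 1]
DUP     -> [0, -6, 1, 1]
ROT     -> [0, 1, 1, -6]
ROT     -> [0, 1, -6, 1]
MUL     -> [0, 1, -6]
STORE 2 -> [0, 1]
LT      -> [1]
LOAD 2  -> [1, -6]
GT      -> [1]

1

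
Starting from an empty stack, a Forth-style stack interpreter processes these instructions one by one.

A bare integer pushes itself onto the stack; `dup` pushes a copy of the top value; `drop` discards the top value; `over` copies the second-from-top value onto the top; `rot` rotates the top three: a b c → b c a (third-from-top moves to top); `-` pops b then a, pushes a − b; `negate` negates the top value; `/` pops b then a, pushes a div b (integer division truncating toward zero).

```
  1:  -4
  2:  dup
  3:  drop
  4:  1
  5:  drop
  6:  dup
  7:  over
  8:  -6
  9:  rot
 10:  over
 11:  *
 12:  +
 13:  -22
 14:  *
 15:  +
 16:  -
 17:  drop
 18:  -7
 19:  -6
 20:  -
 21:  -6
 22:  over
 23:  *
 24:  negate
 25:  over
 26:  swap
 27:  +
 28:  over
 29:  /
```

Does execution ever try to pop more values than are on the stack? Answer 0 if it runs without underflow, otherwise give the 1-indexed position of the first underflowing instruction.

-4     → [-4]
dup    → [-4, -4]
drop   → [-4]
1      → [-4, 1]
drop   → [-4]
dup    → [-4, -4]
over   → [-4, -4, -4]
-6     → [-4, -4, -4, -6]
rot    → [-4, -4, -6, -4]
over   → [-4, -4, -6, -4, -6]
*      → [-4, -4, -6, 24]
+      → [-4, -4, 18]
-22    → [-4, -4, 18, -22]
*      → [-4, -4, -396]
+      → [-4, -400]
-      → [396]
drop   → []
-7     → [-7]
-6     → [-7, -6]
-      → [-1]
-6     → [-1, -6]
over   → [-1, -6, -1]
*      → [-1, 6]
negate → [-1, -6]
over   → [-1, -6, -1]
swap   → [-1, -1, -6]
+      → [-1, -7]
over   → [-1, -7, -1]
/      → [-1, 7]

0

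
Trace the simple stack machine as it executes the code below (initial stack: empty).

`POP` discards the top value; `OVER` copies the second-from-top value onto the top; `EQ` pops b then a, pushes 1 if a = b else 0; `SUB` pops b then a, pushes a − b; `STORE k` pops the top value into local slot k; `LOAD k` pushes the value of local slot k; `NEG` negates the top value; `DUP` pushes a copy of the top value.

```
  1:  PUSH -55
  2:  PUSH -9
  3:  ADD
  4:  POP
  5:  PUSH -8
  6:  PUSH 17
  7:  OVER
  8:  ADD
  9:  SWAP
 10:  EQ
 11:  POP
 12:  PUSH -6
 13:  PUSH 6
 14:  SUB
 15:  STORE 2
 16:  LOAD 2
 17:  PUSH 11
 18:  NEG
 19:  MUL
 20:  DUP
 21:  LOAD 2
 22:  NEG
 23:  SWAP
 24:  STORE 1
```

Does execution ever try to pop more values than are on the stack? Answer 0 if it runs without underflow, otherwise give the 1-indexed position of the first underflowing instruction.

0

PUSH -55 -> [-55]
PUSH -9  -> [-55, -9]
ADD      -> [-64]
POP      -> []
PUSH -8  -> [-8]
PUSH 17  -> [-8, 17]
OVER     -> [-8, 17, -8]
ADD      -> [-8, 9]
SWAP     -> [9, -8]
EQ       -> [0]
POP      -> []
PUSH -6  -> [-6]
PUSH 6   -> [-6, 6]
SUB      -> [-12]
STORE 2  -> []
LOAD 2   -> [-12]
PUSH 11  -> [-12, 11]
NEG      -> [-12, -11]
MUL      -> [132]
DUP      -> [132, 132]
LOAD 2   -> [132, 132, -12]
NEG      -> [132, 132, 12]
SWAP     -> [132, 12, 132]
STORE 1  -> [132, 12]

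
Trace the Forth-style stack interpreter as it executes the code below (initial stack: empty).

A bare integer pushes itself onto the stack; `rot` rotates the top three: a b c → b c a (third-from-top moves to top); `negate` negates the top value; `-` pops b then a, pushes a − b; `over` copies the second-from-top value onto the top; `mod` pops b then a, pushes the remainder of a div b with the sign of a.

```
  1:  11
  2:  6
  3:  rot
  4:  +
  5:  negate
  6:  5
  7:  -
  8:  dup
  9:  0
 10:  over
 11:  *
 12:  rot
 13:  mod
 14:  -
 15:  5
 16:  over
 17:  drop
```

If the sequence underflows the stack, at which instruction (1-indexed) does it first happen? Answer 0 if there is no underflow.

3

11  11
6   11 6
rot  — needs 3 operands, stack has 2 → underflow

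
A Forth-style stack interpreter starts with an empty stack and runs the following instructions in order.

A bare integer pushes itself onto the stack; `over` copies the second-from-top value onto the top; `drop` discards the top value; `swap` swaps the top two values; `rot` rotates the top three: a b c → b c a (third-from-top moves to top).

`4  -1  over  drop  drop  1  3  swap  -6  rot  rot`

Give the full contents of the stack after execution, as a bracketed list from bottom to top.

[4, -6, 3, 1]

4    : [4]
-1   : [4, -1]
over : [4, -1, 4]
drop : [4, -1]
drop : [4]
1    : [4, 1]
3    : [4, 1, 3]
swap : [4, 3, 1]
-6   : [4, 3, 1, -6]
rot  : [4, 1, -6, 3]
rot  : [4, -6, 3, 1]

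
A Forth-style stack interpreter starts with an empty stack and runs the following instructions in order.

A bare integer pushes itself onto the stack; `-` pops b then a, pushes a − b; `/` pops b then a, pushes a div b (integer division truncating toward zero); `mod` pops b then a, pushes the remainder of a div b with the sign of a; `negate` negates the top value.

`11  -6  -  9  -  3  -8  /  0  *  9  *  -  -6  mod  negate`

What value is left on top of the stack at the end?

-2

11     -> 11
-6     -> 11 -6
-      -> 17
9      -> 17 9
-      -> 8
3      -> 8 3
-8     -> 8 3 -8
/      -> 8 0
0      -> 8 0 0
*      -> 8 0
9      -> 8 0 9
*      -> 8 0
-      -> 8
-6     -> 8 -6
mod    -> 2
negate -> -2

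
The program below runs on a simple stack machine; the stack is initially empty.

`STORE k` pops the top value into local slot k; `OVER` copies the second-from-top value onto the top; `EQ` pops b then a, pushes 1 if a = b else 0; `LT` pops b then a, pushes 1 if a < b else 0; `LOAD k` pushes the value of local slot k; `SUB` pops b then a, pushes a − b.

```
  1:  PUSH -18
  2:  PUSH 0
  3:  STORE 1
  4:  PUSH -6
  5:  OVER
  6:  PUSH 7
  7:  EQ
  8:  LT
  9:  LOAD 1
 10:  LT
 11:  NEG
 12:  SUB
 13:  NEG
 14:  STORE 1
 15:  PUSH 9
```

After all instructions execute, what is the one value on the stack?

9

PUSH -18  [-18]
PUSH 0    [-18, 0]
STORE 1   [-18]
PUSH -6   [-18, -6]
OVER      [-18, -6, -18]
PUSH 7    [-18, -6, -18, 7]
EQ        [-18, -6, 0]
LT        [-18, 1]
LOAD 1    [-18, 1, 0]
LT        [-18, 0]
NEG       [-18, 0]
SUB       [-18]
NEG       [18]
STORE 1   []
PUSH 9    [9]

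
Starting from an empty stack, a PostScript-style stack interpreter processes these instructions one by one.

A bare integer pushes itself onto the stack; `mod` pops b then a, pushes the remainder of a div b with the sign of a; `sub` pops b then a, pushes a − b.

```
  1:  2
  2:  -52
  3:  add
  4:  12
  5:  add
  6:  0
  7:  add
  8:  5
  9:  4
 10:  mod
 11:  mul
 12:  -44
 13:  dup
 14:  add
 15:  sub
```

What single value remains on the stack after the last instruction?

2    2
-52  2 -52
add  -50
12   -50 12
add  -38
0    -38 0
add  -38
5    -38 5
4    -38 5 4
mod  -38 1
mul  -38
-44  -38 -44
dup  -38 -44 -44
add  -38 -88
sub  50

50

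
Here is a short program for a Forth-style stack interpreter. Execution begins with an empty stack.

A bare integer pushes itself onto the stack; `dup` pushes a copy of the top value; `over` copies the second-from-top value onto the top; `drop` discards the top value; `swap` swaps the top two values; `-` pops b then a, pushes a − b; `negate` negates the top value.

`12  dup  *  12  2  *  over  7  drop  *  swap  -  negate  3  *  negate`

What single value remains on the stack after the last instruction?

12     → 12
dup    → 12 12
*      → 144
12     → 144 12
2      → 144 12 2
*      → 144 24
over   → 144 24 144
7      → 144 24 144 7
drop   → 144 24 144
*      → 144 3456
swap   → 3456 144
-      → 3312
negate → -3312
3      → -3312 3
*      → -9936
negate → 9936

9936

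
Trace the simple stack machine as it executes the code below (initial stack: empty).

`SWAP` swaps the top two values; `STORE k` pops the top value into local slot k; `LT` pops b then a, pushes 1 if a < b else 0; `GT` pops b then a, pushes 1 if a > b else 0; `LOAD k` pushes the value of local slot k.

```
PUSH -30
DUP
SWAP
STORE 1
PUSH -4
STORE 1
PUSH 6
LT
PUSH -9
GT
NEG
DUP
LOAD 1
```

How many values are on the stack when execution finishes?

PUSH -30  [-30]
DUP       [-30, -30]
SWAP      [-30, -30]
STORE 1   [-30]
PUSH -4   [-30, -4]
STORE 1   [-30]
PUSH 6    [-30, 6]
LT        [1]
PUSH -9   [1, -9]
GT        [1]
NEG       [-1]
DUP       [-1, -1]
LOAD 1    [-1, -1, -4]

3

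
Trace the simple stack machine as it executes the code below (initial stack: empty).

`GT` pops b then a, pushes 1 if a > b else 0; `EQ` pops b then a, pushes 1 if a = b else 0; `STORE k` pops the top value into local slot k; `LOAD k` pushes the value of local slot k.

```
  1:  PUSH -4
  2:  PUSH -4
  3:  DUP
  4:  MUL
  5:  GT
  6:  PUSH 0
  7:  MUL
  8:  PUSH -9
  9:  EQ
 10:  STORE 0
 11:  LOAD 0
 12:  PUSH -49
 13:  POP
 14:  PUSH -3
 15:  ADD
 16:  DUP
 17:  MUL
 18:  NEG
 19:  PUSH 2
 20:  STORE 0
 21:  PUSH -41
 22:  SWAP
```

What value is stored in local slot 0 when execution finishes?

2

PUSH -4  -> -4
PUSH -4  -> -4 -4
DUP      -> -4 -4 -4
MUL      -> -4 16
GT       -> 0
PUSH 0   -> 0 0
MUL      -> 0
PUSH -9  -> 0 -9
EQ       -> 0
STORE 0  -> (empty)
LOAD 0   -> 0
PUSH -49 -> 0 -49
POP      -> 0
PUSH -3  -> 0 -3
ADD      -> -3
DUP      -> -3 -3
MUL      -> 9
NEG      -> -9
PUSH 2   -> -9 2
STORE 0  -> -9
PUSH -41 -> -9 -41
SWAP     -> -41 -9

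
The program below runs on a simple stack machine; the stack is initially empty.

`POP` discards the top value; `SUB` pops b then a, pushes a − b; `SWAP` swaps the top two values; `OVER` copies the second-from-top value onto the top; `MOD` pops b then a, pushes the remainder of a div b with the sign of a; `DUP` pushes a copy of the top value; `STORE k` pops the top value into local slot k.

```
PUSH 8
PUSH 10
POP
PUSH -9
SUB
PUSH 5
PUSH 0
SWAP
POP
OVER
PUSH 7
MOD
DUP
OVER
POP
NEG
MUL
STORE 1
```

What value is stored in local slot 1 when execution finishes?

PUSH 8  → [8]
PUSH 10 → [8, 10]
POP     → [8]
PUSH -9 → [8, -9]
SUB     → [17]
PUSH 5  → [17, 5]
PUSH 0  → [17, 5, 0]
SWAP    → [17, 0, 5]
POP     → [17, 0]
OVER    → [17, 0, 17]
PUSH 7  → [17, 0, 17, 7]
MOD     → [17, 0, 3]
DUP     → [17, 0, 3, 3]
OVER    → [17, 0, 3, 3, 3]
POP     → [17, 0, 3, 3]
NEG     → [17, 0, 3, -3]
MUL     → [17, 0, -9]
STORE 1 → [17, 0]

-9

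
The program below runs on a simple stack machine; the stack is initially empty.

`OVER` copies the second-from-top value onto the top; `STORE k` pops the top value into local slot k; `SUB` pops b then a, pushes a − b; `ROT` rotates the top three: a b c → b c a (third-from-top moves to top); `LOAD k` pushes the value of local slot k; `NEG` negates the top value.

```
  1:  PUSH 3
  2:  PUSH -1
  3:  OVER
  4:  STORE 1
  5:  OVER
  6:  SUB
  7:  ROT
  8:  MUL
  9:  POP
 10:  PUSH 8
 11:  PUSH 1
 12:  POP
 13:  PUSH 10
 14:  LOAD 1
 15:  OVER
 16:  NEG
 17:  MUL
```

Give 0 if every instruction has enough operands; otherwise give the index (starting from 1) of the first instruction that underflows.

PUSH 3   3
PUSH -1  3 -1
OVER     3 -1 3
STORE 1  3 -1
OVER     3 -1 3
SUB      3 -4
ROT  — needs 3 operands, stack has 2 → underflow

7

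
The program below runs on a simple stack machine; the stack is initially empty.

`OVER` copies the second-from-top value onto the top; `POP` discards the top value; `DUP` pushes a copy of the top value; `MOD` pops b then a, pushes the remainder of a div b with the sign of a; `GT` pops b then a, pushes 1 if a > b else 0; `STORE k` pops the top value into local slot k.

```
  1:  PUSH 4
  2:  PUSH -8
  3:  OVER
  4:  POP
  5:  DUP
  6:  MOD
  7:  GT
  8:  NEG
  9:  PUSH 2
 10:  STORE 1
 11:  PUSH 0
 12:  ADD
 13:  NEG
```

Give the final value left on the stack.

PUSH 4   4
PUSH -8  4 -8
OVER     4 -8 4
POP      4 -8
DUP      4 -8 -8
MOD      4 0
GT       1
NEG      -1
PUSH 2   -1 2
STORE 1  -1
PUSH 0   -1 0
ADD      -1
NEG      1

1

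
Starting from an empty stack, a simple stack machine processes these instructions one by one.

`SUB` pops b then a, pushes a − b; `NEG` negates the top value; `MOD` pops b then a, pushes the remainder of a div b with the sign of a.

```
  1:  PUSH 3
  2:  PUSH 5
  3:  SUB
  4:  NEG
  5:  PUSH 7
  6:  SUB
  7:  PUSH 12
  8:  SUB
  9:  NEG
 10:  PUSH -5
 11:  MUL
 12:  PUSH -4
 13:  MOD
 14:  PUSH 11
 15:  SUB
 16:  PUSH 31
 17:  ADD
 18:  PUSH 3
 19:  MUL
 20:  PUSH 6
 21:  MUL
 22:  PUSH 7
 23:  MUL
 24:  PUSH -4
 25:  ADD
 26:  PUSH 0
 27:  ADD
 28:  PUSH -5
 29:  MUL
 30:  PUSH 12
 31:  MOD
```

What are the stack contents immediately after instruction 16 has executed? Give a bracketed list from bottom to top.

[-12, 31]

PUSH 3  : 3
PUSH 5  : 3 5
SUB     : -2
NEG     : 2
PUSH 7  : 2 7
SUB     : -5
PUSH 12 : -5 12
SUB     : -17
NEG     : 17
PUSH -5 : 17 -5
MUL     : -85
PUSH -4 : -85 -4
MOD     : -1
PUSH 11 : -1 11
SUB     : -12
PUSH 31 : -12 31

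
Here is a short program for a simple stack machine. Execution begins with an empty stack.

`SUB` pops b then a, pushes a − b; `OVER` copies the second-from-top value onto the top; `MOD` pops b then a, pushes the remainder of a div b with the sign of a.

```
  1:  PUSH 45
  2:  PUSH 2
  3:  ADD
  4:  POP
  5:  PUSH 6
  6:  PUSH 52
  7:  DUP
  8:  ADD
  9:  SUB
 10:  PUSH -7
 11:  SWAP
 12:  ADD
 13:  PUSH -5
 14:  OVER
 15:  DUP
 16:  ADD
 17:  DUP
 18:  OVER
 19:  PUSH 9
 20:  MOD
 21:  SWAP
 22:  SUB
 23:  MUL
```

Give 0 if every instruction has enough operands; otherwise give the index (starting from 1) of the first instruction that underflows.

PUSH 45 -> [45]
PUSH 2  -> [45, 2]
ADD     -> [47]
POP     -> []
PUSH 6  -> [6]
PUSH 52 -> [6, 52]
DUP     -> [6, 52, 52]
ADD     -> [6, 104]
SUB     -> [-98]
PUSH -7 -> [-98, -7]
SWAP    -> [-7, -98]
ADD     -> [-105]
PUSH -5 -> [-105, -5]
OVER    -> [-105, -5, -105]
DUP     -> [-105, -5, -105, -105]
ADD     -> [-105, -5, -210]
DUP     -> [-105, -5, -210, -210]
OVER    -> [-105, -5, -210, -210, -210]
PUSH 9  -> [-105, -5, -210, -210, -210, 9]
MOD     -> [-105, -5, -210, -210, -3]
SWAP    -> [-105, -5, -210, -3, -210]
SUB     -> [-105, -5, -210, 207]
MUL     -> [-105, -5, -43470]

0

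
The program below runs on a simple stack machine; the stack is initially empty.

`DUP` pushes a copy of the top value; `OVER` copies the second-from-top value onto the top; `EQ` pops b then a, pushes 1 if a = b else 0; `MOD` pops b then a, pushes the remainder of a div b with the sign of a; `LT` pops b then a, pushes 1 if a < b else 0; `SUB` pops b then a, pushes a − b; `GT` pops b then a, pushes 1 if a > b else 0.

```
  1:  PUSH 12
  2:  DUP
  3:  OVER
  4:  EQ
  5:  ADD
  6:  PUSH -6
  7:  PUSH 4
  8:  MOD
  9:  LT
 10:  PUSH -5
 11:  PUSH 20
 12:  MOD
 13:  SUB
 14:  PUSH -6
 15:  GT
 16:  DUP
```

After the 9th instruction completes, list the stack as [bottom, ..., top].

PUSH 12 -> 12
DUP     -> 12 12
OVER    -> 12 12 12
EQ      -> 12 1
ADD     -> 13
PUSH -6 -> 13 -6
PUSH 4  -> 13 -6 4
MOD     -> 13 -2
LT      -> 0

[0]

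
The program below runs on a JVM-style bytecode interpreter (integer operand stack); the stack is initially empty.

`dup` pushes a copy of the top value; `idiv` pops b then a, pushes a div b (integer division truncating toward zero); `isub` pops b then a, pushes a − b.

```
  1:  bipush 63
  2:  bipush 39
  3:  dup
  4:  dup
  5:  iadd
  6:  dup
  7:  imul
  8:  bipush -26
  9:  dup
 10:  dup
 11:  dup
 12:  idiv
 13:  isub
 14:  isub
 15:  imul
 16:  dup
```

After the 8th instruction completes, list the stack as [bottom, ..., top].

bipush 63  : [63]
bipush 39  : [63, 39]
dup        : [63, 39, 39]
dup        : [63, 39, 39, 39]
iadd       : [63, 39, 78]
dup        : [63, 39, 78, 78]
imul       : [63, 39, 6084]
bipush -26 : [63, 39, 6084, -26]

[63, 39, 6084, -26]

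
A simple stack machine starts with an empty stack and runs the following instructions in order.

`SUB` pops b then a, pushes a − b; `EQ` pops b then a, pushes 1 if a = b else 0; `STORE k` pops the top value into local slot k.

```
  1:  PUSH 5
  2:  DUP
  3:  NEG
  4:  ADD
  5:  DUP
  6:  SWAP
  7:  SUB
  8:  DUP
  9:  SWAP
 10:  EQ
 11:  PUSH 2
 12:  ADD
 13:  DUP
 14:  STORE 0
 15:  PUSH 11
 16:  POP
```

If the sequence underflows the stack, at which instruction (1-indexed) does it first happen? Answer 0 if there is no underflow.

0

PUSH 5  : 5
DUP     : 5 5
NEG     : 5 -5
ADD     : 0
DUP     : 0 0
SWAP    : 0 0
SUB     : 0
DUP     : 0 0
SWAP    : 0 0
EQ      : 1
PUSH 2  : 1 2
ADD     : 3
DUP     : 3 3
STORE 0 : 3
PUSH 11 : 3 11
POP     : 3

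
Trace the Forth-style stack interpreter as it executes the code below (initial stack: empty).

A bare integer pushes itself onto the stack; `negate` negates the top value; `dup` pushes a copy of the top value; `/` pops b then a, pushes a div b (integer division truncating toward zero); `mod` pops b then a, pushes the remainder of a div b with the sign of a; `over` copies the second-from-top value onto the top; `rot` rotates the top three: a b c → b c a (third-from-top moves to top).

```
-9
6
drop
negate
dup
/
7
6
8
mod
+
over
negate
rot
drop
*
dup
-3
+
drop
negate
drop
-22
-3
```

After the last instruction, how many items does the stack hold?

-9     -> [-9]
6      -> [-9, 6]
drop   -> [-9]
negate -> [9]
dup    -> [9, 9]
/      -> [1]
7      -> [1, 7]
6      -> [1, 7, 6]
8      -> [1, 7, 6, 8]
mod    -> [1, 7, 6]
+      -> [1, 13]
over   -> [1, 13, 1]
negate -> [1, 13, -1]
rot    -> [13, -1, 1]
drop   -> [13, -1]
*      -> [-13]
dup    -> [-13, -13]
-3     -> [-13, -13, -3]
+      -> [-13, -16]
drop   -> [-13]
negate -> [13]
drop   -> []
-22    -> [-22]
-3     -> [-22, -3]

2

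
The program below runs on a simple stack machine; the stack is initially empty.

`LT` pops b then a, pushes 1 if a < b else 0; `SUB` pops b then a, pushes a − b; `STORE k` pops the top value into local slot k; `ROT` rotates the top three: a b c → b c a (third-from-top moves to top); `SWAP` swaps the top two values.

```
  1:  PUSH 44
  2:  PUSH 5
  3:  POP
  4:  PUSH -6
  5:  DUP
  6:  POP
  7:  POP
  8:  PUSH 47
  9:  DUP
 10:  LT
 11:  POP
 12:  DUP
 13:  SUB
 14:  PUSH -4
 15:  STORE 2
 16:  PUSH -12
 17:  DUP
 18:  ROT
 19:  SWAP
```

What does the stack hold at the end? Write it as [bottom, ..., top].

PUSH 44  → 44
PUSH 5   → 44 5
POP      → 44
PUSH -6  → 44 -6
DUP      → 44 -6 -6
POP      → 44 -6
POP      → 44
PUSH 47  → 44 47
DUP      → 44 47 47
LT       → 44 0
POP      → 44
DUP      → 44 44
SUB      → 0
PUSH -4  → 0 -4
STORE 2  → 0
PUSH -12 → 0 -12
DUP      → 0 -12 -12
ROT      → -12 -12 0
SWAP     → -12 0 -12

[-12, 0, -12]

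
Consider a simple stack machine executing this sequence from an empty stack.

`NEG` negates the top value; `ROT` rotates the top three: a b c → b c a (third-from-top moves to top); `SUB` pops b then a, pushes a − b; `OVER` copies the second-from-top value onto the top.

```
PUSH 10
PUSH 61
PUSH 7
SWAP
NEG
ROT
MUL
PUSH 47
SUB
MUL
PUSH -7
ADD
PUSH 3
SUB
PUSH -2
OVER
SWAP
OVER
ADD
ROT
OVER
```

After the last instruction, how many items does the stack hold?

PUSH 10 : [10]
PUSH 61 : [10, 61]
PUSH 7  : [10, 61, 7]
SWAP    : [10, 7, 61]
NEG     : [10, 7, -61]
ROT     : [7, -61, 10]
MUL     : [7, -610]
PUSH 47 : [7, -610, 47]
SUB     : [7, -657]
MUL     : [-4599]
PUSH -7 : [-4599, -7]
ADD     : [-4606]
PUSH 3  : [-4606, 3]
SUB     : [-4609]
PUSH -2 : [-4609, -2]
OVER    : [-4609, -2, -4609]
SWAP    : [-4609, -4609, -2]
OVER    : [-4609, -4609, -2, -4609]
ADD     : [-4609, -4609, -4611]
ROT     : [-4609, -4611, -4609]
OVER    : [-4609, -4611, -4609, -4611]

4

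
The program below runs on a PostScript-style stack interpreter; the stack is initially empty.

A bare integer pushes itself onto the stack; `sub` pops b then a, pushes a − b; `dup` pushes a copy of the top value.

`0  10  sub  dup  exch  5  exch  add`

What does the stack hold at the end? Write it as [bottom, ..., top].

0    → 0
10   → 0 10
sub  → -10
dup  → -10 -10
exch → -10 -10
5    → -10 -10 5
exch → -10 5 -10
add  → -10 -5

[-10, -5]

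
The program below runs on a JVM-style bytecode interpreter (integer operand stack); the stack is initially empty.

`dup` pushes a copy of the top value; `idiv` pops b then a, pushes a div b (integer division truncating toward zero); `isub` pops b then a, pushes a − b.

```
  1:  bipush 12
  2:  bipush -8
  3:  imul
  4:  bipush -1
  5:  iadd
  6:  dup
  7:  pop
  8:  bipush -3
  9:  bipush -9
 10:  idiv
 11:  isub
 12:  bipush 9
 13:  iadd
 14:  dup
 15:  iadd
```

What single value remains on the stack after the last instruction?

bipush 12 → 12
bipush -8 → 12 -8
imul      → -96
bipush -1 → -96 -1
iadd      → -97
dup       → -97 -97
pop       → -97
bipush -3 → -97 -3
bipush -9 → -97 -3 -9
idiv      → -97 0
isub      → -97
bipush 9  → -97 9
iadd      → -88
dup       → -88 -88
iadd      → -176

-176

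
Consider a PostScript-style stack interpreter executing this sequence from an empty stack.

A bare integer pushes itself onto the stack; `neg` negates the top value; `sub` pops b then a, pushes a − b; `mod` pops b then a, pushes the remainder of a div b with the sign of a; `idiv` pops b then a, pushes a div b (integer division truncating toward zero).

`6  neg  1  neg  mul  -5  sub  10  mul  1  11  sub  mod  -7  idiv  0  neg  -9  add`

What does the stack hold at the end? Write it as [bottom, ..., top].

6     6
neg   -6
1     -6 1
neg   -6 -1
mul   6
-5    6 -5
sub   11
10    11 10
mul   110
1     110 1
11    110 1 11
sub   110 -10
mod   0
-7    0 -7
idiv  0
0     0 0
neg   0 0
-9    0 0 -9
add   0 -9

[0, -9]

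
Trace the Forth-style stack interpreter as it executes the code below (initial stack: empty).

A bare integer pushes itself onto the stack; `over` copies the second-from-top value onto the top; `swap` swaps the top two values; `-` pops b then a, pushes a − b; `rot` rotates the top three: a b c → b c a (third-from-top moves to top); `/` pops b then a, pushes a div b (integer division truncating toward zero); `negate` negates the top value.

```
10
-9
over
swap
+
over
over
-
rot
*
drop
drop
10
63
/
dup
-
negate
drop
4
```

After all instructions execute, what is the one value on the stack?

10      10
-9      10 -9
over    10 -9 10
swap    10 10 -9
+       10 1
over    10 1 10
over    10 1 10 1
-       10 1 9
rot     1 9 10
*       1 90
drop    1
drop    (empty)
10      10
63      10 63
/       0
dup     0 0
-       0
negate  0
drop    (empty)
4       4

4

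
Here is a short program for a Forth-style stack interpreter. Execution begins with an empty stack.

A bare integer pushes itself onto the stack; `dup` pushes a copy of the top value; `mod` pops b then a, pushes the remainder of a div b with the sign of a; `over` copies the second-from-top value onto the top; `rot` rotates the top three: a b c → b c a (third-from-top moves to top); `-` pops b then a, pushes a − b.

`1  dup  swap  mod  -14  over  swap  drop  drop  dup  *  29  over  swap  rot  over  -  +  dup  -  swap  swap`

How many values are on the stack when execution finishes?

2

1    -> 1
dup  -> 1 1
swap -> 1 1
mod  -> 0
-14  -> 0 -14
over -> 0 -14 0
swap -> 0 0 -14
drop -> 0 0
drop -> 0
dup  -> 0 0
*    -> 0
29   -> 0 29
over -> 0 29 0
swap -> 0 0 29
rot  -> 0 29 0
over -> 0 29 0 29
-    -> 0 29 -29
+    -> 0 0
dup  -> 0 0 0
-    -> 0 0
swap -> 0 0
swap -> 0 0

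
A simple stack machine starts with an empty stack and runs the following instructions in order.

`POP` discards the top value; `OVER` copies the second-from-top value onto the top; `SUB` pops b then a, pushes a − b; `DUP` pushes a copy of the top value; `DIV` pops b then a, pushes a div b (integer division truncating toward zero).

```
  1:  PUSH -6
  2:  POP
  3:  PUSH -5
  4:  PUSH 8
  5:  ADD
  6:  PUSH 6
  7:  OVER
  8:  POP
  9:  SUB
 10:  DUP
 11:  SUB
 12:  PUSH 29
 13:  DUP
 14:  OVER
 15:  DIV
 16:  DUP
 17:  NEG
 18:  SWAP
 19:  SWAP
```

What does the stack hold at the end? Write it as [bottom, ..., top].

[0, 29, 1, -1]

PUSH -6 -> -6
POP     -> (empty)
PUSH -5 -> -5
PUSH 8  -> -5 8
ADD     -> 3
PUSH 6  -> 3 6
OVER    -> 3 6 3
POP     -> 3 6
SUB     -> -3
DUP     -> -3 -3
SUB     -> 0
PUSH 29 -> 0 29
DUP     -> 0 29 29
OVER    -> 0 29 29 29
DIV     -> 0 29 1
DUP     -> 0 29 1 1
NEG     -> 0 29 1 -1
SWAP    -> 0 29 -1 1
SWAP    -> 0 29 1 -1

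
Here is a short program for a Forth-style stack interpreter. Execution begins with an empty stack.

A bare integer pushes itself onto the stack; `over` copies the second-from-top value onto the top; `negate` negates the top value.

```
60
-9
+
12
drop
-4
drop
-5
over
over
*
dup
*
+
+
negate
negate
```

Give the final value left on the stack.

60      60
-9      60 -9
+       51
12      51 12
drop    51
-4      51 -4
drop    51
-5      51 -5
over    51 -5 51
over    51 -5 51 -5
*       51 -5 -255
dup     51 -5 -255 -255
*       51 -5 65025
+       51 65020
+       65071
negate  -65071
negate  65071

65071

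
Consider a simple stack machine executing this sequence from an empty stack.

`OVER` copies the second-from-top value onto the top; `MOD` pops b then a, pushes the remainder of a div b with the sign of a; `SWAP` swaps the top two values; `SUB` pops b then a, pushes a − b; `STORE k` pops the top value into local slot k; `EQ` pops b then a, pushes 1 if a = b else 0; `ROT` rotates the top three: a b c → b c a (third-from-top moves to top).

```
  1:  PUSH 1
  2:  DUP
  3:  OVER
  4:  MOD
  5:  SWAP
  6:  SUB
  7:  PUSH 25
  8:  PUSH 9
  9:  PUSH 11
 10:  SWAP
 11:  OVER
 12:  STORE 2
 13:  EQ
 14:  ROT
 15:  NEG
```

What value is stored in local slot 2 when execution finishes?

PUSH 1  : 1
DUP     : 1 1
OVER    : 1 1 1
MOD     : 1 0
SWAP    : 0 1
SUB     : -1
PUSH 25 : -1 25
PUSH 9  : -1 25 9
PUSH 11 : -1 25 9 11
SWAP    : -1 25 11 9
OVER    : -1 25 11 9 11
STORE 2 : -1 25 11 9
EQ      : -1 25 0
ROT     : 25 0 -1
NEG     : 25 0 1

11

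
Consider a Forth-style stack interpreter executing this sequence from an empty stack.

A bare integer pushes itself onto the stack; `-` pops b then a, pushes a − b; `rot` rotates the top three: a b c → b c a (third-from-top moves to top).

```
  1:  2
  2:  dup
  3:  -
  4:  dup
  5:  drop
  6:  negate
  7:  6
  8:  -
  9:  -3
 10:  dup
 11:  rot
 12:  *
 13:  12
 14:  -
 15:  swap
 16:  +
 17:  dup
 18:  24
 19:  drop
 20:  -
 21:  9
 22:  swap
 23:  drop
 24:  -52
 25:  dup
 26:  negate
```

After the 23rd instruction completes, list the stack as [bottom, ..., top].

[9]

2      → [2]
dup    → [2, 2]
-      → [0]
dup    → [0, 0]
drop   → [0]
negate → [0]
6      → [0, 6]
-      → [-6]
-3     → [-6, -3]
dup    → [-6, -3, -3]
rot    → [-3, -3, -6]
*      → [-3, 18]
12     → [-3, 18, 12]
-      → [-3, 6]
swap   → [6, -3]
+      → [3]
dup    → [3, 3]
24     → [3, 3, 24]
drop   → [3, 3]
-      → [0]
9      → [0, 9]
swap   → [9, 0]
drop   → [9]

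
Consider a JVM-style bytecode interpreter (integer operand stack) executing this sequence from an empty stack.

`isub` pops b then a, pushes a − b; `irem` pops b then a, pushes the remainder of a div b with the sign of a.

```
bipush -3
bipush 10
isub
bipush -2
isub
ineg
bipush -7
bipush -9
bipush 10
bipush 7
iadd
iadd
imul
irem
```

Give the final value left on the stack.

11

bipush -3  [-3]
bipush 10  [-3, 10]
isub       [-13]
bipush -2  [-13, -2]
isub       [-11]
ineg       [11]
bipush -7  [11, -7]
bipush -9  [11, -7, -9]
bipush 10  [11, -7, -9, 10]
bipush 7   [11, -7, -9, 10, 7]
iadd       [11, -7, -9, 17]
iadd       [11, -7, 8]
imul       [11, -56]
irem       [11]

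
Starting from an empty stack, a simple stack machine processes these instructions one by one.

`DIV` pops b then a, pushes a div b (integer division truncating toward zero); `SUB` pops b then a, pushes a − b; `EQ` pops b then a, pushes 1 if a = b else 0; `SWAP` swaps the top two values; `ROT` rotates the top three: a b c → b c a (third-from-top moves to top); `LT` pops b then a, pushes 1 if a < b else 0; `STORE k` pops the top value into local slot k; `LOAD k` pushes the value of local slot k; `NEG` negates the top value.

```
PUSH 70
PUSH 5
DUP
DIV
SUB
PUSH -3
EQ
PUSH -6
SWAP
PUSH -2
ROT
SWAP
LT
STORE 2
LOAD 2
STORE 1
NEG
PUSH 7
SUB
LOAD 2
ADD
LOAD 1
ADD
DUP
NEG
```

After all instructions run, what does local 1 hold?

PUSH 70 → [70]
PUSH 5  → [70, 5]
DUP     → [70, 5, 5]
DIV     → [70, 1]
SUB     → [69]
PUSH -3 → [69, -3]
EQ      → [0]
PUSH -6 → [0, -6]
SWAP    → [-6, 0]
PUSH -2 → [-6, 0, -2]
ROT     → [0, -2, -6]
SWAP    → [0, -6, -2]
LT      → [0, 1]
STORE 2 → [0]
LOAD 2  → [0, 1]
STORE 1 → [0]
NEG     → [0]
PUSH 7  → [0, 7]
SUB     → [-7]
LOAD 2  → [-7, 1]
ADD     → [-6]
LOAD 1  → [-6, 1]
ADD     → [-5]
DUP     → [-5, -5]
NEG     → [-5, 5]

1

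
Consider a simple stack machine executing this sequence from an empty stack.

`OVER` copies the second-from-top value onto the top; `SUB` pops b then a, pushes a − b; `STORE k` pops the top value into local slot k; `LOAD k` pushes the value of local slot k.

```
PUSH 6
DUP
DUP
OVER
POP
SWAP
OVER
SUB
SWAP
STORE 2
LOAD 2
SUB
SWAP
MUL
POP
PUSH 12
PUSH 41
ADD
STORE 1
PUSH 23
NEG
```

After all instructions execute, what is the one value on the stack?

PUSH 6  -> 6
DUP     -> 6 6
DUP     -> 6 6 6
OVER    -> 6 6 6 6
POP     -> 6 6 6
SWAP    -> 6 6 6
OVER    -> 6 6 6 6
SUB     -> 6 6 0
SWAP    -> 6 0 6
STORE 2 -> 6 0
LOAD 2  -> 6 0 6
SUB     -> 6 -6
SWAP    -> -6 6
MUL     -> -36
POP     -> (empty)
PUSH 12 -> 12
PUSH 41 -> 12 41
ADD     -> 53
STORE 1 -> (empty)
PUSH 23 -> 23
NEG     -> -23

-23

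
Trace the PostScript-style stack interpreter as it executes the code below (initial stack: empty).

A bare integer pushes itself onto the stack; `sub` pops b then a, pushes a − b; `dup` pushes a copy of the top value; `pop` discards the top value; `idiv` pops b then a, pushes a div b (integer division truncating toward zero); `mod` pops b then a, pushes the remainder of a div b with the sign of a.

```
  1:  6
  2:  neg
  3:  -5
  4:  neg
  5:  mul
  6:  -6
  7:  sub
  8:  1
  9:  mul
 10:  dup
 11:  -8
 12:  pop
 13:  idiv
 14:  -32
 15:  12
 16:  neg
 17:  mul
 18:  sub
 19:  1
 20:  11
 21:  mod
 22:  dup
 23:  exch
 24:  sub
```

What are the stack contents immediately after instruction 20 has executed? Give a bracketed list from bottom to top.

[-383, 1, 11]

6    : 6
neg  : -6
-5   : -6 -5
neg  : -6 5
mul  : -30
-6   : -30 -6
sub  : -24
1    : -24 1
mul  : -24
dup  : -24 -24
-8   : -24 -24 -8
pop  : -24 -24
idiv : 1
-32  : 1 -32
12   : 1 -32 12
neg  : 1 -32 -12
mul  : 1 384
sub  : -383
1    : -383 1
11   : -383 1 11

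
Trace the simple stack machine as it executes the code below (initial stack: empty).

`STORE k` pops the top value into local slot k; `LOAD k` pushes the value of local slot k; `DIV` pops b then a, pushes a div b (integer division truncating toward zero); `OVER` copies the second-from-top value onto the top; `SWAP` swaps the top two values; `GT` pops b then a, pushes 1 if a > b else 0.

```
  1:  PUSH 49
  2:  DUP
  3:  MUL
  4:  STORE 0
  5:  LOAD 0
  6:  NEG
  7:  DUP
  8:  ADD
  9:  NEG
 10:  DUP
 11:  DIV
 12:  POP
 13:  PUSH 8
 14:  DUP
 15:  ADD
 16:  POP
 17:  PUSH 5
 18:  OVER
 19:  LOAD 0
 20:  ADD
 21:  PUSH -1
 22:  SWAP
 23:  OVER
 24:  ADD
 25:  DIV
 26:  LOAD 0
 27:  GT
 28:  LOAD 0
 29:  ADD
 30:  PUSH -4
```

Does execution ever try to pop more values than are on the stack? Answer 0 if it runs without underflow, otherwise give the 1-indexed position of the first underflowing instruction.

PUSH 49 : [49]
DUP     : [49, 49]
MUL     : [2401]
STORE 0 : []
LOAD 0  : [2401]
NEG     : [-2401]
DUP     : [-2401, -2401]
ADD     : [-4802]
NEG     : [4802]
DUP     : [4802, 4802]
DIV     : [1]
POP     : []
PUSH 8  : [8]
DUP     : [8, 8]
ADD     : [16]
POP     : []
PUSH 5  : [5]
OVER  — needs 2 operands, stack has 1 → underflow

18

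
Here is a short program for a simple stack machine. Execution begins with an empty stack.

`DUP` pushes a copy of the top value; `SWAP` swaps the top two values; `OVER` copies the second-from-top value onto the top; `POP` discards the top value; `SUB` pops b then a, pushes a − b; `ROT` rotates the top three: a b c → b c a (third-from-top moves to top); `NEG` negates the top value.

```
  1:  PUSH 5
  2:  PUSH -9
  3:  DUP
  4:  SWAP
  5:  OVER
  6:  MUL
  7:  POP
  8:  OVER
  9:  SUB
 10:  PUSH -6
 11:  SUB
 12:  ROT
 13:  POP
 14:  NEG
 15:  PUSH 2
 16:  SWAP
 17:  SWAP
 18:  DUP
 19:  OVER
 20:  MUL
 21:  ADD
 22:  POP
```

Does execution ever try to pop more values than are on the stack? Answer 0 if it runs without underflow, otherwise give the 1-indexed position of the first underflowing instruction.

PUSH 5   5
PUSH -9  5 -9
DUP      5 -9 -9
SWAP     5 -9 -9
OVER     5 -9 -9 -9
MUL      5 -9 81
POP      5 -9
OVER     5 -9 5
SUB      5 -14
PUSH -6  5 -14 -6
SUB      5 -8
ROT  — needs 3 operands, stack has 2 → underflow

12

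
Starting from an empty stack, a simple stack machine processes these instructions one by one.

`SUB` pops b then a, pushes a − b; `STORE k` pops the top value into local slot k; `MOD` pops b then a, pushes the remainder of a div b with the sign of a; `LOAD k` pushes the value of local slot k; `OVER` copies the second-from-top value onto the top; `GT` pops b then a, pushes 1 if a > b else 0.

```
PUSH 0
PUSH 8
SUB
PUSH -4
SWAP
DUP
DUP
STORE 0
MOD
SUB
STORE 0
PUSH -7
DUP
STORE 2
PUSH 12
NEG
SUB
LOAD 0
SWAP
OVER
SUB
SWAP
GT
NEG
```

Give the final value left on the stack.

PUSH 0  → [0]
PUSH 8  → [0, 8]
SUB     → [-8]
PUSH -4 → [-8, -4]
SWAP    → [-4, -8]
DUP     → [-4, -8, -8]
DUP     → [-4, -8, -8, -8]
STORE 0 → [-4, -8, -8]
MOD     → [-4, 0]
SUB     → [-4]
STORE 0 → []
PUSH -7 → [-7]
DUP     → [-7, -7]
STORE 2 → [-7]
PUSH 12 → [-7, 12]
NEG     → [-7, -12]
SUB     → [5]
LOAD 0  → [5, -4]
SWAP    → [-4, 5]
OVER    → [-4, 5, -4]
SUB     → [-4, 9]
SWAP    → [9, -4]
GT      → [1]
NEG     → [-1]

-1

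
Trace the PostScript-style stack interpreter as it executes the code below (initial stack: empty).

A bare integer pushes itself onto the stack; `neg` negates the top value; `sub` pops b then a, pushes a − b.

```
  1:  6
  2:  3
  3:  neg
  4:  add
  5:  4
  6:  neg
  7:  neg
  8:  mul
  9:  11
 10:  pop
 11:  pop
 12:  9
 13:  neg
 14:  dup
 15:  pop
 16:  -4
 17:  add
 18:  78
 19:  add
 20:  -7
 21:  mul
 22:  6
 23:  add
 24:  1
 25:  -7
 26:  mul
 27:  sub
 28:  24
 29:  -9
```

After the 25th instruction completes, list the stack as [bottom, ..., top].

6   : [6]
3   : [6, 3]
neg : [6, -3]
add : [3]
4   : [3, 4]
neg : [3, -4]
neg : [3, 4]
mul : [12]
11  : [12, 11]
pop : [12]
pop : []
9   : [9]
neg : [-9]
dup : [-9, -9]
pop : [-9]
-4  : [-9, -4]
add : [-13]
78  : [-13, 78]
add : [65]
-7  : [65, -7]
mul : [-455]
6   : [-455, 6]
add : [-449]
1   : [-449, 1]
-7  : [-449, 1, -7]

[-449, 1, -7]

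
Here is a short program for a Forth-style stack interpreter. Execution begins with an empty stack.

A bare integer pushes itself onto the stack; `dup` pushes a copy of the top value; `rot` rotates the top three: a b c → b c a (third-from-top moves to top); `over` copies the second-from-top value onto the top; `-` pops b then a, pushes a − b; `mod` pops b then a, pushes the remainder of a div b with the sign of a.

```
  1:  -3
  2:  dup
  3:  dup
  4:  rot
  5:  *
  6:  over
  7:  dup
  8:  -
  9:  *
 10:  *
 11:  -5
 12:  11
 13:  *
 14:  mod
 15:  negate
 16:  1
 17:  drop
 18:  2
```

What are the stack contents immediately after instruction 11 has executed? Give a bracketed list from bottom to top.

-3    -3
dup   -3 -3
dup   -3 -3 -3
rot   -3 -3 -3
*     -3 9
over  -3 9 -3
dup   -3 9 -3 -3
-     -3 9 0
*     -3 0
*     0
-5    0 -5

[0, -5]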